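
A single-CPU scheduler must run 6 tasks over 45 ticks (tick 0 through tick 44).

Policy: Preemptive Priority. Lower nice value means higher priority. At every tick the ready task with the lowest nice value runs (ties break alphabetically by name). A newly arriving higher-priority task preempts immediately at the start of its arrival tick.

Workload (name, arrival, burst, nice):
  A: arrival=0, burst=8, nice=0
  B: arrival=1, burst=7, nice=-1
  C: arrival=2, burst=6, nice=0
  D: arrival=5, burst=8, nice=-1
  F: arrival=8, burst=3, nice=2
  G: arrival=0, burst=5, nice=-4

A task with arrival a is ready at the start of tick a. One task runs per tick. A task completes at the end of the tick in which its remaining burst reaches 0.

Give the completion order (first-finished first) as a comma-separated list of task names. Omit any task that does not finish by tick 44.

t=0: ready={A,G} → run G
t=1: ready={A,B,G} → run G
t=2: ready={A,B,C,G} → run G
t=3: ready={A,B,C,G} → run G
t=4: ready={A,B,C,G} → run G
t=5: ready={A,B,C,D} → run B
t=6: ready={A,B,C,D} → run B
t=7: ready={A,B,C,D} → run B
t=8: ready={A,B,C,D,F} → run B
t=9: ready={A,B,C,D,F} → run B
t=10: ready={A,B,C,D,F} → run B
t=11: ready={A,B,C,D,F} → run B
t=12: ready={A,C,D,F} → run D
t=13: ready={A,C,D,F} → run D
t=14: ready={A,C,D,F} → run D
t=15: ready={A,C,D,F} → run D
t=16: ready={A,C,D,F} → run D
t=17: ready={A,C,D,F} → run D
t=18: ready={A,C,D,F} → run D
t=19: ready={A,C,D,F} → run D
t=20: ready={A,C,F} → run A
t=21: ready={A,C,F} → run A
t=22: ready={A,C,F} → run A
t=23: ready={A,C,F} → run A
t=24: ready={A,C,F} → run A
t=25: ready={A,C,F} → run A
t=26: ready={A,C,F} → run A
t=27: ready={A,C,F} → run A
t=28: ready={C,F} → run C
t=29: ready={C,F} → run C
t=30: ready={C,F} → run C
t=31: ready={C,F} → run C
t=32: ready={C,F} → run C
t=33: ready={C,F} → run C
t=34: ready={F} → run F
t=35: ready={F} → run F
t=36: ready={F} → run F
t=37: (idle)
t=38: (idle)
t=39: (idle)
t=40: (idle)
t=41: (idle)
t=42: (idle)
t=43: (idle)
t=44: (idle)

completion order = G, B, D, A, C, F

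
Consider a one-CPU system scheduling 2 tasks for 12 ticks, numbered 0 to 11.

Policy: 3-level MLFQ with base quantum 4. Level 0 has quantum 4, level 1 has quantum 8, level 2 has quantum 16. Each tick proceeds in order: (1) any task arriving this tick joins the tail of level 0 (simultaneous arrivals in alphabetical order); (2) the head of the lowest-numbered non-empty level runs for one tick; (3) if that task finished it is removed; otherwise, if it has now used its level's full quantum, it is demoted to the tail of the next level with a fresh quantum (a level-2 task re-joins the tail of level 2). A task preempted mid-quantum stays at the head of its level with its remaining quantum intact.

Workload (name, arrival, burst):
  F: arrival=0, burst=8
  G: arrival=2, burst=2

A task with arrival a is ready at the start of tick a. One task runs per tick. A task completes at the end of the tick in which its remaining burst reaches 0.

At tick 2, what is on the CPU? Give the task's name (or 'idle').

t=0: L0/L1/L2 = F/-/- → run F
t=1: L0/L1/L2 = F/-/- → run F
t=2: L0/L1/L2 = FG/-/- → run F
t=3: L0/L1/L2 = FG/-/- → run F
t=4: L0/L1/L2 = G/F/- → run G
t=5: L0/L1/L2 = G/F/- → run G
t=6: L0/L1/L2 = -/F/- → run F
t=7: L0/L1/L2 = -/F/- → run F
t=8: L0/L1/L2 = -/F/- → run F
t=9: L0/L1/L2 = -/F/- → run F
t=10: (idle)
t=11: (idle)

running at tick 2 = F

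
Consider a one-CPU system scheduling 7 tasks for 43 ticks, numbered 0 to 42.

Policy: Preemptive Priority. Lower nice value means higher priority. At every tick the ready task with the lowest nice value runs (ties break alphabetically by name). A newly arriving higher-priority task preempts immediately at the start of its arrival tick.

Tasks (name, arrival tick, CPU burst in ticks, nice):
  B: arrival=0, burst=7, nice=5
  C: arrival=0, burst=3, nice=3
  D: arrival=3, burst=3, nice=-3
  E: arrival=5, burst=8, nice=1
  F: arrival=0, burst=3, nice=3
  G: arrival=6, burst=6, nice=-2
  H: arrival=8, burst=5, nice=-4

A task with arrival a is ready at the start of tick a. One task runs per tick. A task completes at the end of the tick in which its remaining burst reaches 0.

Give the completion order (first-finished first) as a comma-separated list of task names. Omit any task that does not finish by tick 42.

completion order = C, D, H, G, E, F, B

t=0: ready={B,C,F} → run C
t=1: ready={B,C,F} → run C
t=2: ready={B,C,F} → run C
t=3: ready={B,D,F} → run D
t=4: ready={B,D,F} → run D
t=5: ready={B,D,E,F} → run D
t=6: ready={B,E,F,G} → run G
t=7: ready={B,E,F,G} → run G
t=8: ready={B,E,F,G,H} → run H
t=9: ready={B,E,F,G,H} → run H
t=10: ready={B,E,F,G,H} → run H
t=11: ready={B,E,F,G,H} → run H
t=12: ready={B,E,F,G,H} → run H
t=13: ready={B,E,F,G} → run G
t=14: ready={B,E,F,G} → run G
t=15: ready={B,E,F,G} → run G
t=16: ready={B,E,F,G} → run G
t=17: ready={B,E,F} → run E
t=18: ready={B,E,F} → run E
t=19: ready={B,E,F} → run E
t=20: ready={B,E,F} → run E
t=21: ready={B,E,F} → run E
t=22: ready={B,E,F} → run E
t=23: ready={B,E,F} → run E
t=24: ready={B,E,F} → run E
t=25: ready={B,F} → run F
t=26: ready={B,F} → run F
t=27: ready={B,F} → run F
t=28: ready={B} → run B
t=29: ready={B} → run B
t=30: ready={B} → run B
t=31: ready={B} → run B
t=32: ready={B} → run B
t=33: ready={B} → run B
t=34: ready={B} → run B
t=35: (idle)
t=36: (idle)
t=37: (idle)
t=38: (idle)
t=39: (idle)
t=40: (idle)
t=41: (idle)
t=42: (idle)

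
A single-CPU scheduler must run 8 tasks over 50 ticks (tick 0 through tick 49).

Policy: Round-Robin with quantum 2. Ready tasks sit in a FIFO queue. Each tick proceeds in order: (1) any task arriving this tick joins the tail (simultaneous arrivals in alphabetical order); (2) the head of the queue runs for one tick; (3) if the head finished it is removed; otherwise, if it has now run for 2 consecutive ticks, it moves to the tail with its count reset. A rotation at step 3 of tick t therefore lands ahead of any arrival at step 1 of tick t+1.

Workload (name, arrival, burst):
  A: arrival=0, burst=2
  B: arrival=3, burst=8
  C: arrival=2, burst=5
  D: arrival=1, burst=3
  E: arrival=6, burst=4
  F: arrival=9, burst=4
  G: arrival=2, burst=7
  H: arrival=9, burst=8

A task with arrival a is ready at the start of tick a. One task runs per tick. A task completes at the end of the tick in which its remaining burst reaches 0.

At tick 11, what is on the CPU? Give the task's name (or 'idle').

running at tick 11 = C

t=0: queue=[A] q_used=0 → run A
t=1: queue=[A,D] q_used=1 → run A
t=2: queue=[D,C,G] q_used=0 → run D
t=3: queue=[D,C,G,B] q_used=1 → run D
t=4: queue=[C,G,B,D] q_used=0 → run C
t=5: queue=[C,G,B,D] q_used=1 → run C
t=6: queue=[G,B,D,C,E] q_used=0 → run G
t=7: queue=[G,B,D,C,E] q_used=1 → run G
t=8: queue=[B,D,C,E,G] q_used=0 → run B
t=9: queue=[B,D,C,E,G,F,H] q_used=1 → run B
t=10: queue=[D,C,E,G,F,H,B] q_used=0 → run D
t=11: queue=[C,E,G,F,H,B] q_used=0 → run C
t=12: queue=[C,E,G,F,H,B] q_used=1 → run C
t=13: queue=[E,G,F,H,B,C] q_used=0 → run E
t=14: queue=[E,G,F,H,B,C] q_used=1 → run E
t=15: queue=[G,F,H,B,C,E] q_used=0 → run G
t=16: queue=[G,F,H,B,C,E] q_used=1 → run G
t=17: queue=[F,H,B,C,E,G] q_used=0 → run F
t=18: queue=[F,H,B,C,E,G] q_used=1 → run F
t=19: queue=[H,B,C,E,G,F] q_used=0 → run H
t=20: queue=[H,B,C,E,G,F] q_used=1 → run H
t=21: queue=[B,C,E,G,F,H] q_used=0 → run B
t=22: queue=[B,C,E,G,F,H] q_used=1 → run B
t=23: queue=[C,E,G,F,H,B] q_used=0 → run C
t=24: queue=[E,G,F,H,B] q_used=0 → run E
t=25: queue=[E,G,F,H,B] q_used=1 → run E
t=26: queue=[G,F,H,B] q_used=0 → run G
t=27: queue=[G,F,H,B] q_used=1 → run G
t=28: queue=[F,H,B,G] q_used=0 → run F
t=29: queue=[F,H,B,G] q_used=1 → run F
t=30: queue=[H,B,G] q_used=0 → run H
t=31: queue=[H,B,G] q_used=1 → run H
t=32: queue=[B,G,H] q_used=0 → run B
t=33: queue=[B,G,H] q_used=1 → run B
t=34: queue=[G,H,B] q_used=0 → run G
t=35: queue=[H,B] q_used=0 → run H
t=36: queue=[H,B] q_used=1 → run H
t=37: queue=[B,H] q_used=0 → run B
t=38: queue=[B,H] q_used=1 → run B
t=39: queue=[H] q_used=0 → run H
t=40: queue=[H] q_used=1 → run H
t=41: (idle)
t=42: (idle)
t=43: (idle)
t=44: (idle)
t=45: (idle)
t=46: (idle)
t=47: (idle)
t=48: (idle)
t=49: (idle)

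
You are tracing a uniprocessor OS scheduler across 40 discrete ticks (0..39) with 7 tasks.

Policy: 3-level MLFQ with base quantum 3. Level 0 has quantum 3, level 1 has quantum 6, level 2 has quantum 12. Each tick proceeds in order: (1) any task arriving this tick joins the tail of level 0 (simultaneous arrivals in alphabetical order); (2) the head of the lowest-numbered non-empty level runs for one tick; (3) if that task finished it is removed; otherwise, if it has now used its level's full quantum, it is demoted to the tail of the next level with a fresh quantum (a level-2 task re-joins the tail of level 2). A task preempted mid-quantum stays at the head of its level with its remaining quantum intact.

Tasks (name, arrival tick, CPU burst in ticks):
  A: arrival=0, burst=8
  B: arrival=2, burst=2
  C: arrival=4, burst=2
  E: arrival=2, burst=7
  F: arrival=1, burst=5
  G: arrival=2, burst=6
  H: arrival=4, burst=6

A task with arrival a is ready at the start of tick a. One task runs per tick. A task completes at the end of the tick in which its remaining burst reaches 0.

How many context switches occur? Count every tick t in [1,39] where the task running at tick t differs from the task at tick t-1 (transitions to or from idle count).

t=0: L0/L1/L2 = A/-/- → run A
t=1: L0/L1/L2 = AF/-/- → run A
t=2: L0/L1/L2 = AFBEG/-/- → run A
t=3: L0/L1/L2 = FBEG/A/- → run F
t=4: L0/L1/L2 = FBEGCH/A/- → run F
t=5: L0/L1/L2 = FBEGCH/A/- → run F
t=6: L0/L1/L2 = BEGCH/AF/- → run B
t=7: L0/L1/L2 = BEGCH/AF/- → run B
t=8: L0/L1/L2 = EGCH/AF/- → run E
t=9: L0/L1/L2 = EGCH/AF/- → run E
t=10: L0/L1/L2 = EGCH/AF/- → run E
t=11: L0/L1/L2 = GCH/AFE/- → run G
t=12: L0/L1/L2 = GCH/AFE/- → run G
t=13: L0/L1/L2 = GCH/AFE/- → run G
t=14: L0/L1/L2 = CH/AFEG/- → run C
t=15: L0/L1/L2 = CH/AFEG/- → run C
t=16: L0/L1/L2 = H/AFEG/- → run H
t=17: L0/L1/L2 = H/AFEG/- → run H
t=18: L0/L1/L2 = H/AFEG/- → run H
t=19: L0/L1/L2 = -/AFEGH/- → run A
t=20: L0/L1/L2 = -/AFEGH/- → run A
t=21: L0/L1/L2 = -/AFEGH/- → run A
t=22: L0/L1/L2 = -/AFEGH/- → run A
t=23: L0/L1/L2 = -/AFEGH/- → run A
t=24: L0/L1/L2 = -/FEGH/- → run F
t=25: L0/L1/L2 = -/FEGH/- → run F
t=26: L0/L1/L2 = -/EGH/- → run E
t=27: L0/L1/L2 = -/EGH/- → run E
t=28: L0/L1/L2 = -/EGH/- → run E
t=29: L0/L1/L2 = -/EGH/- → run E
t=30: L0/L1/L2 = -/GH/- → run G
t=31: L0/L1/L2 = -/GH/- → run G
t=32: L0/L1/L2 = -/GH/- → run G
t=33: L0/L1/L2 = -/H/- → run H
t=34: L0/L1/L2 = -/H/- → run H
t=35: L0/L1/L2 = -/H/- → run H
t=36: (idle)
t=37: (idle)
t=38: (idle)
t=39: (idle)

context switches = 12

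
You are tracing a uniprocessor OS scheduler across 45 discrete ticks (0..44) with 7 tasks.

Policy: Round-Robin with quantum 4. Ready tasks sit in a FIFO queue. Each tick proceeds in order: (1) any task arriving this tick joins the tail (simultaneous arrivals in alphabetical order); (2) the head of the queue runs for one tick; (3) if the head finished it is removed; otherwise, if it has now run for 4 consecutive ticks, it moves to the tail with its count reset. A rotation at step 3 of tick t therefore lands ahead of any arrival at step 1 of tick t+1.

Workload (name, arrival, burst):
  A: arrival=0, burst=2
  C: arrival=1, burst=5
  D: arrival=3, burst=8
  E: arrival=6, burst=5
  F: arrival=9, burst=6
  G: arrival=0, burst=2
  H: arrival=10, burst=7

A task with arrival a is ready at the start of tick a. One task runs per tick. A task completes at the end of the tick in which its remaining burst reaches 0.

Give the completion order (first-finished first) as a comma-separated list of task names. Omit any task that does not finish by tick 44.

t=0: queue=[A,G] q_used=0 → run A
t=1: queue=[A,G,C] q_used=1 → run A
t=2: queue=[G,C] q_used=0 → run G
t=3: queue=[G,C,D] q_used=1 → run G
t=4: queue=[C,D] q_used=0 → run C
t=5: queue=[C,D] q_used=1 → run C
t=6: queue=[C,D,E] q_used=2 → run C
t=7: queue=[C,D,E] q_used=3 → run C
t=8: queue=[D,E,C] q_used=0 → run D
t=9: queue=[D,E,C,F] q_used=1 → run D
t=10: queue=[D,E,C,F,H] q_used=2 → run D
t=11: queue=[D,E,C,F,H] q_used=3 → run D
t=12: queue=[E,C,F,H,D] q_used=0 → run E
t=13: queue=[E,C,F,H,D] q_used=1 → run E
t=14: queue=[E,C,F,H,D] q_used=2 → run E
t=15: queue=[E,C,F,H,D] q_used=3 → run E
t=16: queue=[C,F,H,D,E] q_used=0 → run C
t=17: queue=[F,H,D,E] q_used=0 → run F
t=18: queue=[F,H,D,E] q_used=1 → run F
t=19: queue=[F,H,D,E] q_used=2 → run F
t=20: queue=[F,H,D,E] q_used=3 → run F
t=21: queue=[H,D,E,F] q_used=0 → run H
t=22: queue=[H,D,E,F] q_used=1 → run H
t=23: queue=[H,D,E,F] q_used=2 → run H
t=24: queue=[H,D,E,F] q_used=3 → run H
t=25: queue=[D,E,F,H] q_used=0 → run D
t=26: queue=[D,E,F,H] q_used=1 → run D
t=27: queue=[D,E,F,H] q_used=2 → run D
t=28: queue=[D,E,F,H] q_used=3 → run D
t=29: queue=[E,F,H] q_used=0 → run E
t=30: queue=[F,H] q_used=0 → run F
t=31: queue=[F,H] q_used=1 → run F
t=32: queue=[H] q_used=0 → run H
t=33: queue=[H] q_used=1 → run H
t=34: queue=[H] q_used=2 → run H
t=35: (idle)
t=36: (idle)
t=37: (idle)
t=38: (idle)
t=39: (idle)
t=40: (idle)
t=41: (idle)
t=42: (idle)
t=43: (idle)
t=44: (idle)

completion order = A, G, C, D, E, F, H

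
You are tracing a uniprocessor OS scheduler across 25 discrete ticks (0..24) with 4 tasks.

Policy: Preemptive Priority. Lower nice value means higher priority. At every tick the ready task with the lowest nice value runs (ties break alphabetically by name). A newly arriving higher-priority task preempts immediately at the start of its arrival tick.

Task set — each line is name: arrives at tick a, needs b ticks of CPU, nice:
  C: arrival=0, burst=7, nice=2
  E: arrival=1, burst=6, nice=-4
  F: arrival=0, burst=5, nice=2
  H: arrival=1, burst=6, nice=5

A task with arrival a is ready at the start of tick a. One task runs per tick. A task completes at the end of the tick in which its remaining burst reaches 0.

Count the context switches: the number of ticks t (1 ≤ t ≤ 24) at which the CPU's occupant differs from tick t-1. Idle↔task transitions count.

context switches = 5

t=0: ready={C,F} → run C
t=1: ready={C,E,F,H} → run E
t=2: ready={C,E,F,H} → run E
t=3: ready={C,E,F,H} → run E
t=4: ready={C,E,F,H} → run E
t=5: ready={C,E,F,H} → run E
t=6: ready={C,E,F,H} → run E
t=7: ready={C,F,H} → run C
t=8: ready={C,F,H} → run C
t=9: ready={C,F,H} → run C
t=10: ready={C,F,H} → run C
t=11: ready={C,F,H} → run C
t=12: ready={C,F,H} → run C
t=13: ready={F,H} → run F
t=14: ready={F,H} → run F
t=15: ready={F,H} → run F
t=16: ready={F,H} → run F
t=17: ready={F,H} → run F
t=18: ready={H} → run H
t=19: ready={H} → run H
t=20: ready={H} → run H
t=21: ready={H} → run H
t=22: ready={H} → run H
t=23: ready={H} → run H
t=24: (idle)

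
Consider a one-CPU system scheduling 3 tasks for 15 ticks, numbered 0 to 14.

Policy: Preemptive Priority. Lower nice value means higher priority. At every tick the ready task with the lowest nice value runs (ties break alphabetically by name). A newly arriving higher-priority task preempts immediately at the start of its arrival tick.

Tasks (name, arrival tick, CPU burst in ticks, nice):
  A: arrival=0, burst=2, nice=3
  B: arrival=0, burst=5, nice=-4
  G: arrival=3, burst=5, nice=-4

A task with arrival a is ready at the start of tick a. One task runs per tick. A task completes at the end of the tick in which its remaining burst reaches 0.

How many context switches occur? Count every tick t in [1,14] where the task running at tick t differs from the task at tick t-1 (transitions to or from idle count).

t=0: ready={A,B} → run B
t=1: ready={A,B} → run B
t=2: ready={A,B} → run B
t=3: ready={A,B,G} → run B
t=4: ready={A,B,G} → run B
t=5: ready={A,G} → run G
t=6: ready={A,G} → run G
t=7: ready={A,G} → run G
t=8: ready={A,G} → run G
t=9: ready={A,G} → run G
t=10: ready={A} → run A
t=11: ready={A} → run A
t=12: (idle)
t=13: (idle)
t=14: (idle)

context switches = 3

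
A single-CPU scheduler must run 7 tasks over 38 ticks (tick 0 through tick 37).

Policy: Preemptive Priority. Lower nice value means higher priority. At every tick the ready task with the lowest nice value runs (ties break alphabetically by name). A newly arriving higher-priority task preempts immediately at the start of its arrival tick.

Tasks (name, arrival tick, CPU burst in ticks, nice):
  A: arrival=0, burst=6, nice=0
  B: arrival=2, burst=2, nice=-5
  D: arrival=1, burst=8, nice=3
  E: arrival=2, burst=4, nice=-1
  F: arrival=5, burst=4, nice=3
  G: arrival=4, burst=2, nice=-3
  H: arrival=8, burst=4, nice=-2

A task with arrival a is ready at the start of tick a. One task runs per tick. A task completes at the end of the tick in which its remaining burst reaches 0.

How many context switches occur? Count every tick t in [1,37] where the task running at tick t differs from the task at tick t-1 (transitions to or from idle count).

context switches = 9

t=0: ready={A} → run A
t=1: ready={A,D} → run A
t=2: ready={A,B,D,E} → run B
t=3: ready={A,B,D,E} → run B
t=4: ready={A,D,E,G} → run G
t=5: ready={A,D,E,F,G} → run G
t=6: ready={A,D,E,F} → run E
t=7: ready={A,D,E,F} → run E
t=8: ready={A,D,E,F,H} → run H
t=9: ready={A,D,E,F,H} → run H
t=10: ready={A,D,E,F,H} → run H
t=11: ready={A,D,E,F,H} → run H
t=12: ready={A,D,E,F} → run E
t=13: ready={A,D,E,F} → run E
t=14: ready={A,D,F} → run A
t=15: ready={A,D,F} → run A
t=16: ready={A,D,F} → run A
t=17: ready={A,D,F} → run A
t=18: ready={D,F} → run D
t=19: ready={D,F} → run D
t=20: ready={D,F} → run D
t=21: ready={D,F} → run D
t=22: ready={D,F} → run D
t=23: ready={D,F} → run D
t=24: ready={D,F} → run D
t=25: ready={D,F} → run D
t=26: ready={F} → run F
t=27: ready={F} → run F
t=28: ready={F} → run F
t=29: ready={F} → run F
t=30: (idle)
t=31: (idle)
t=32: (idle)
t=33: (idle)
t=34: (idle)
t=35: (idle)
t=36: (idle)
t=37: (idle)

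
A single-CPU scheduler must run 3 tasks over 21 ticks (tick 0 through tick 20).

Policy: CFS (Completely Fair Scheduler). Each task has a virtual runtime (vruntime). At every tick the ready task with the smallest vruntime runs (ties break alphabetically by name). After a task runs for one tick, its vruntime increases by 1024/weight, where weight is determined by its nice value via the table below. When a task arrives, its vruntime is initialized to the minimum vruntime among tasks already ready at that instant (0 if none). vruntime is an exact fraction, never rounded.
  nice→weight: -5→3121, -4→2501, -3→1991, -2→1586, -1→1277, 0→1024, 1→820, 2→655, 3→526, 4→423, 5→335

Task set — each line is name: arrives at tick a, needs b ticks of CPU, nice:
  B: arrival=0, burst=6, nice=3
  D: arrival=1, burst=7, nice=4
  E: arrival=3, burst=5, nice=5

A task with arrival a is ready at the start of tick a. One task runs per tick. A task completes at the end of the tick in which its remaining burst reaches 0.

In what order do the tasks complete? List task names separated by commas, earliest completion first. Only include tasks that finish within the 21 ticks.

t=0: vr[B=0] → run B
t=1: vr[B=512/263 D=512/263] → run B
t=2: vr[B=1024/263 D=512/263] → run D
t=3: vr[B=1024/263 D=485888/111249 E=1024/263] → run B
t=4: vr[B=1536/263 D=485888/111249 E=1024/263] → run E
t=5: vr[B=1536/263 D=485888/111249 E=612352/88105] → run D
t=6: vr[B=1536/263 D=755200/111249 E=612352/88105] → run B
t=7: vr[B=2048/263 D=755200/111249 E=612352/88105] → run D
t=8: vr[B=2048/263 D=341504/37083 E=612352/88105] → run E
t=9: vr[B=2048/263 D=341504/37083 E=881664/88105] → run B
t=10: vr[B=2560/263 D=341504/37083 E=881664/88105] → run D
t=11: vr[B=2560/263 D=1293824/111249 E=881664/88105] → run B
t=12: vr[D=1293824/111249 E=881664/88105] → run E
t=13: vr[D=1293824/111249 E=1150976/88105] → run D
t=14: vr[D=1563136/111249 E=1150976/88105] → run E
t=15: vr[D=1563136/111249 E=1420288/88105] → run D
t=16: vr[D=610816/37083 E=1420288/88105] → run E
t=17: vr[D=610816/37083] → run D
t=18: (idle)
t=19: (idle)
t=20: (idle)

completion order = B, E, D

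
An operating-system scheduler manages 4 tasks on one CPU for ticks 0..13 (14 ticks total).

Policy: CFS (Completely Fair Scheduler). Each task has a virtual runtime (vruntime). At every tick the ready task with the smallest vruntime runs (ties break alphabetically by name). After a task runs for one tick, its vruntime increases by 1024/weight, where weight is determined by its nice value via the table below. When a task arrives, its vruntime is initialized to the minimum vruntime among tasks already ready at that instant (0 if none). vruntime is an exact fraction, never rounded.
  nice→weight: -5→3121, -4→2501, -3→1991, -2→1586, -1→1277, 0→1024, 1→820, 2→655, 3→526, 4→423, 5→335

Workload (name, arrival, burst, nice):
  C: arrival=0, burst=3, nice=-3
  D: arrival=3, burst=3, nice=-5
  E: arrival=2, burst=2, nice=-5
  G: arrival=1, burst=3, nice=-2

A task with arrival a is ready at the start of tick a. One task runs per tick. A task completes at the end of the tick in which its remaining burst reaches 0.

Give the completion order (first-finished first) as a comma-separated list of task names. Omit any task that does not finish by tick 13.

t=0: vr[C=0] → run C
t=1: vr[C=1024/1991 G=1024/1991] → run C
t=2: vr[C=2048/1991 E=1024/1991 G=1024/1991] → run E
t=3: vr[C=2048/1991 D=1024/1991 E=5234688/6213911 G=1024/1991] → run D
t=4: vr[C=2048/1991 D=5234688/6213911 E=5234688/6213911 G=1024/1991] → run G
t=5: vr[C=2048/1991 D=5234688/6213911 E=5234688/6213911 G=1831424/1578863] → run D
t=6: vr[C=2048/1991 D=7273472/6213911 E=5234688/6213911 G=1831424/1578863] → run E
t=7: vr[C=2048/1991 D=7273472/6213911 G=1831424/1578863] → run C
t=8: vr[D=7273472/6213911 G=1831424/1578863] → run G
t=9: vr[D=7273472/6213911 G=2850816/1578863] → run D
t=10: vr[G=2850816/1578863] → run G
t=11: (idle)
t=12: (idle)
t=13: (idle)

completion order = E, C, D, G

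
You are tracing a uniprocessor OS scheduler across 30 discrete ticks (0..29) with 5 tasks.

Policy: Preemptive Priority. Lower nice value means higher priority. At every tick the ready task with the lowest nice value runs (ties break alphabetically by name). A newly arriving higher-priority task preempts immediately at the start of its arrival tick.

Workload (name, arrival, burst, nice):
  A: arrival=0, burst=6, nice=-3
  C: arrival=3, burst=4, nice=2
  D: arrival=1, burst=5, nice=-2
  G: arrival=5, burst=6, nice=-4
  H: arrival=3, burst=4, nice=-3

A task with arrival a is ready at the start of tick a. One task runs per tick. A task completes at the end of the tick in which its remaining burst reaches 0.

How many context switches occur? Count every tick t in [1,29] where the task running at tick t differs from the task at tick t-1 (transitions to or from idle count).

t=0: ready={A} → run A
t=1: ready={A,D} → run A
t=2: ready={A,D} → run A
t=3: ready={A,C,D,H} → run A
t=4: ready={A,C,D,H} → run A
t=5: ready={A,C,D,G,H} → run G
t=6: ready={A,C,D,G,H} → run G
t=7: ready={A,C,D,G,H} → run G
t=8: ready={A,C,D,G,H} → run G
t=9: ready={A,C,D,G,H} → run G
t=10: ready={A,C,D,G,H} → run G
t=11: ready={A,C,D,H} → run A
t=12: ready={C,D,H} → run H
t=13: ready={C,D,H} → run H
t=14: ready={C,D,H} → run H
t=15: ready={C,D,H} → run H
t=16: ready={C,D} → run D
t=17: ready={C,D} → run D
t=18: ready={C,D} → run D
t=19: ready={C,D} → run D
t=20: ready={C,D} → run D
t=21: ready={C} → run C
t=22: ready={C} → run C
t=23: ready={C} → run C
t=24: ready={C} → run C
t=25: (idle)
t=26: (idle)
t=27: (idle)
t=28: (idle)
t=29: (idle)

context switches = 6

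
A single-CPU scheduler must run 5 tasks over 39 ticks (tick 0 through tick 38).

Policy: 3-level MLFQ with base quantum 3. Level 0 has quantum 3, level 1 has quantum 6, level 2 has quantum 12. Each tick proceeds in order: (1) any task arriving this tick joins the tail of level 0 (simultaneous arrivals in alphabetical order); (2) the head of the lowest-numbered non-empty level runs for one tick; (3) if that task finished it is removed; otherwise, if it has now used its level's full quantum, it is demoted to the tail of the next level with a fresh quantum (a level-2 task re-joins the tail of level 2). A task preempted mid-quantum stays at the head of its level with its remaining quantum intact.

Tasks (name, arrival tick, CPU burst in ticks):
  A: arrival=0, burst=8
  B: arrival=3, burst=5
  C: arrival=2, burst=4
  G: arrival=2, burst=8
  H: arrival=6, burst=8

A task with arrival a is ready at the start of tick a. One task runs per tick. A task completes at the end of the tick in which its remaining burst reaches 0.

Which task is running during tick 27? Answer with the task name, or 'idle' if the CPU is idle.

t=0: L0/L1/L2 = A/-/- → run A
t=1: L0/L1/L2 = A/-/- → run A
t=2: L0/L1/L2 = ACG/-/- → run A
t=3: L0/L1/L2 = CGB/A/- → run C
t=4: L0/L1/L2 = CGB/A/- → run C
t=5: L0/L1/L2 = CGB/A/- → run C
t=6: L0/L1/L2 = GBH/AC/- → run G
t=7: L0/L1/L2 = GBH/AC/- → run G
t=8: L0/L1/L2 = GBH/AC/- → run G
t=9: L0/L1/L2 = BH/ACG/- → run B
t=10: L0/L1/L2 = BH/ACG/- → run B
t=11: L0/L1/L2 = BH/ACG/- → run B
t=12: L0/L1/L2 = H/ACGB/- → run H
t=13: L0/L1/L2 = H/ACGB/- → run H
t=14: L0/L1/L2 = H/ACGB/- → run H
t=15: L0/L1/L2 = -/ACGBH/- → run A
t=16: L0/L1/L2 = -/ACGBH/- → run A
t=17: L0/L1/L2 = -/ACGBH/- → run A
t=18: L0/L1/L2 = -/ACGBH/- → run A
t=19: L0/L1/L2 = -/ACGBH/- → run A
t=20: L0/L1/L2 = -/CGBH/- → run C
t=21: L0/L1/L2 = -/GBH/- → run G
t=22: L0/L1/L2 = -/GBH/- → run G
t=23: L0/L1/L2 = -/GBH/- → run G
t=24: L0/L1/L2 = -/GBH/- → run G
t=25: L0/L1/L2 = -/GBH/- → run G
t=26: L0/L1/L2 = -/BH/- → run B
t=27: L0/L1/L2 = -/BH/- → run B
t=28: L0/L1/L2 = -/H/- → run H
t=29: L0/L1/L2 = -/H/- → run H
t=30: L0/L1/L2 = -/H/- → run H
t=31: L0/L1/L2 = -/H/- → run H
t=32: L0/L1/L2 = -/H/- → run H
t=33: (idle)
t=34: (idle)
t=35: (idle)
t=36: (idle)
t=37: (idle)
t=38: (idle)

running at tick 27 = B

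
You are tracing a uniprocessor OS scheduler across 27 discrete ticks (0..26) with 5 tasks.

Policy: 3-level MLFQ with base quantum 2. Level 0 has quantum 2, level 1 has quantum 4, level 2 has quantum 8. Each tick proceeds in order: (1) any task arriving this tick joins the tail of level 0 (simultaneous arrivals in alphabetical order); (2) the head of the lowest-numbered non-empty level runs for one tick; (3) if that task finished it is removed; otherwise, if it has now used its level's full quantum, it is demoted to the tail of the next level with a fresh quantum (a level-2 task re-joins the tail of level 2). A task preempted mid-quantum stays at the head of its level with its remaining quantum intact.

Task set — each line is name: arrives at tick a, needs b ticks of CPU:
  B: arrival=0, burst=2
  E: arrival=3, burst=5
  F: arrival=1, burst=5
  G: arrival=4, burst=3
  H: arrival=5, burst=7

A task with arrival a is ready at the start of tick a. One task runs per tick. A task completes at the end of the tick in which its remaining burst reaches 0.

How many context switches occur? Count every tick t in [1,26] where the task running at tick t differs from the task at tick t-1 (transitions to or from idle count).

context switches = 9

t=0: L0/L1/L2 = B/-/- → run B
t=1: L0/L1/L2 = BF/-/- → run B
t=2: L0/L1/L2 = F/-/- → run F
t=3: L0/L1/L2 = FE/-/- → run F
t=4: L0/L1/L2 = EG/F/- → run E
t=5: L0/L1/L2 = EGH/F/- → run E
t=6: L0/L1/L2 = GH/FE/- → run G
t=7: L0/L1/L2 = GH/FE/- → run G
t=8: L0/L1/L2 = H/FEG/- → run H
t=9: L0/L1/L2 = H/FEG/- → run H
t=10: L0/L1/L2 = -/FEGH/- → run F
t=11: L0/L1/L2 = -/FEGH/- → run F
t=12: L0/L1/L2 = -/FEGH/- → run F
t=13: L0/L1/L2 = -/EGH/- → run E
t=14: L0/L1/L2 = -/EGH/- → run E
t=15: L0/L1/L2 = -/EGH/- → run E
t=16: L0/L1/L2 = -/GH/- → run G
t=17: L0/L1/L2 = -/H/- → run H
t=18: L0/L1/L2 = -/H/- → run H
t=19: L0/L1/L2 = -/H/- → run H
t=20: L0/L1/L2 = -/H/- → run H
t=21: L0/L1/L2 = -/-/H → run H
t=22: (idle)
t=23: (idle)
t=24: (idle)
t=25: (idle)
t=26: (idle)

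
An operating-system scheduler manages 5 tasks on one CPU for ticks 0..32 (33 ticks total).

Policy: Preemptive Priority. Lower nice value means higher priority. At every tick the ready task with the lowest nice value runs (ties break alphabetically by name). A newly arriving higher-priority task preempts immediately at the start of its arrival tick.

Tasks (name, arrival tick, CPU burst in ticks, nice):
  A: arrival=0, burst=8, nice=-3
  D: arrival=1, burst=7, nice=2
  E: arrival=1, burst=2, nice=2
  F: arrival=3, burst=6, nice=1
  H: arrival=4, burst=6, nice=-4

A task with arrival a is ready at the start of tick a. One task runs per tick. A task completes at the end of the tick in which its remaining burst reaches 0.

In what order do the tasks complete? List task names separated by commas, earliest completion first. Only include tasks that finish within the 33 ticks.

completion order = H, A, F, D, E

t=0: ready={A} → run A
t=1: ready={A,D,E} → run A
t=2: ready={A,D,E} → run A
t=3: ready={A,D,E,F} → run A
t=4: ready={A,D,E,F,H} → run H
t=5: ready={A,D,E,F,H} → run H
t=6: ready={A,D,E,F,H} → run H
t=7: ready={A,D,E,F,H} → run H
t=8: ready={A,D,E,F,H} → run H
t=9: ready={A,D,E,F,H} → run H
t=10: ready={A,D,E,F} → run A
t=11: ready={A,D,E,F} → run A
t=12: ready={A,D,E,F} → run A
t=13: ready={A,D,E,F} → run A
t=14: ready={D,E,F} → run F
t=15: ready={D,E,F} → run F
t=16: ready={D,E,F} → run F
t=17: ready={D,E,F} → run F
t=18: ready={D,E,F} → run F
t=19: ready={D,E,F} → run F
t=20: ready={D,E} → run D
t=21: ready={D,E} → run D
t=22: ready={D,E} → run D
t=23: ready={D,E} → run D
t=24: ready={D,E} → run D
t=25: ready={D,E} → run D
t=26: ready={D,E} → run D
t=27: ready={E} → run E
t=28: ready={E} → run E
t=29: (idle)
t=30: (idle)
t=31: (idle)
t=32: (idle)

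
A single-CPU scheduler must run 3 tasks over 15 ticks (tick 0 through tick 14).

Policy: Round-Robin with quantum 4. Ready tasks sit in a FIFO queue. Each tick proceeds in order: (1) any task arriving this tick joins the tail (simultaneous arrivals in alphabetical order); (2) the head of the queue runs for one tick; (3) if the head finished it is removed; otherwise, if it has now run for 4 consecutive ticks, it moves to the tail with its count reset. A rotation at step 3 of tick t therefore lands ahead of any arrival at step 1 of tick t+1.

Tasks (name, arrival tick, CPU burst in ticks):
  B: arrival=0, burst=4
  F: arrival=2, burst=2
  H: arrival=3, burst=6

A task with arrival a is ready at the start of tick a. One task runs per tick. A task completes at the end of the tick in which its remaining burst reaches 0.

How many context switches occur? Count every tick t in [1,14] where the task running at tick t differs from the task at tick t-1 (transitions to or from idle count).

context switches = 3

t=0: queue=[B] q_used=0 → run B
t=1: queue=[B] q_used=1 → run B
t=2: queue=[B,F] q_used=2 → run B
t=3: queue=[B,F,H] q_used=3 → run B
t=4: queue=[F,H] q_used=0 → run F
t=5: queue=[F,H] q_used=1 → run F
t=6: queue=[H] q_used=0 → run H
t=7: queue=[H] q_used=1 → run H
t=8: queue=[H] q_used=2 → run H
t=9: queue=[H] q_used=3 → run H
t=10: queue=[H] q_used=0 → run H
t=11: queue=[H] q_used=1 → run H
t=12: (idle)
t=13: (idle)
t=14: (idle)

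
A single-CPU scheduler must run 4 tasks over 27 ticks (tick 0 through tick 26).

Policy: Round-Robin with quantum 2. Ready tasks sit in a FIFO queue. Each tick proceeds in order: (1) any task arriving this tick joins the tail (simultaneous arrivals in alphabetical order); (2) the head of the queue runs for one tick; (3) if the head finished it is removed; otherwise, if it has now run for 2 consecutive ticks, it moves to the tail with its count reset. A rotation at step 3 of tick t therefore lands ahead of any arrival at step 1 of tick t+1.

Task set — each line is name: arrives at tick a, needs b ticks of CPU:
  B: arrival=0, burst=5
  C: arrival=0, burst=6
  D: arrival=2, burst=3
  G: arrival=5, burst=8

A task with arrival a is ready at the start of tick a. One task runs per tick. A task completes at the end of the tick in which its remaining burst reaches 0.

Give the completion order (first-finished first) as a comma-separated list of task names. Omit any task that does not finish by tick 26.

t=0: queue=[B,C] q_used=0 → run B
t=1: queue=[B,C] q_used=1 → run B
t=2: queue=[C,B,D] q_used=0 → run C
t=3: queue=[C,B,D] q_used=1 → run C
t=4: queue=[B,D,C] q_used=0 → run B
t=5: queue=[B,D,C,G] q_used=1 → run B
t=6: queue=[D,C,G,B] q_used=0 → run D
t=7: queue=[D,C,G,B] q_used=1 → run D
t=8: queue=[C,G,B,D] q_used=0 → run C
t=9: queue=[C,G,B,D] q_used=1 → run C
t=10: queue=[G,B,D,C] q_used=0 → run G
t=11: queue=[G,B,D,C] q_used=1 → run G
t=12: queue=[B,D,C,G] q_used=0 → run B
t=13: queue=[D,C,G] q_used=0 → run D
t=14: queue=[C,G] q_used=0 → run C
t=15: queue=[C,G] q_used=1 → run C
t=16: queue=[G] q_used=0 → run G
t=17: queue=[G] q_used=1 → run G
t=18: queue=[G] q_used=0 → run G
t=19: queue=[G] q_used=1 → run G
t=20: queue=[G] q_used=0 → run G
t=21: queue=[G] q_used=1 → run G
t=22: (idle)
t=23: (idle)
t=24: (idle)
t=25: (idle)
t=26: (idle)

completion order = B, D, C, G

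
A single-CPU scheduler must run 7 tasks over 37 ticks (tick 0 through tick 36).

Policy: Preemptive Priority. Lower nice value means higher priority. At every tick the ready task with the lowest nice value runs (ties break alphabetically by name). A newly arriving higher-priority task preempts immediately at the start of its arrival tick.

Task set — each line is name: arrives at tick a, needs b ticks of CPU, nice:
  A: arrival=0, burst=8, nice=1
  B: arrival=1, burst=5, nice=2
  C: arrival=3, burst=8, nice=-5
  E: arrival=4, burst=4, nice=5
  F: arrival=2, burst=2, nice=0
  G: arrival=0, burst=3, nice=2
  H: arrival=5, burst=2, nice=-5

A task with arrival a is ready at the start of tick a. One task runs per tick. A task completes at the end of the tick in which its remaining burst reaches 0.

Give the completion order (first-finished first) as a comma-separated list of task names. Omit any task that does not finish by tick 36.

t=0: ready={A,G} → run A
t=1: ready={A,B,G} → run A
t=2: ready={A,B,F,G} → run F
t=3: ready={A,B,C,F,G} → run C
t=4: ready={A,B,C,E,F,G} → run C
t=5: ready={A,B,C,E,F,G,H} → run C
t=6: ready={A,B,C,E,F,G,H} → run C
t=7: ready={A,B,C,E,F,G,H} → run C
t=8: ready={A,B,C,E,F,G,H} → run C
t=9: ready={A,B,C,E,F,G,H} → run C
t=10: ready={A,B,C,E,F,G,H} → run C
t=11: ready={A,B,E,F,G,H} → run H
t=12: ready={A,B,E,F,G,H} → run H
t=13: ready={A,B,E,F,G} → run F
t=14: ready={A,B,E,G} → run A
t=15: ready={A,B,E,G} → run A
t=16: ready={A,B,E,G} → run A
t=17: ready={A,B,E,G} → run A
t=18: ready={A,B,E,G} → run A
t=19: ready={A,B,E,G} → run A
t=20: ready={B,E,G} → run B
t=21: ready={B,E,G} → run B
t=22: ready={B,E,G} → run B
t=23: ready={B,E,G} → run B
t=24: ready={B,E,G} → run B
t=25: ready={E,G} → run G
t=26: ready={E,G} → run G
t=27: ready={E,G} → run G
t=28: ready={E} → run E
t=29: ready={E} → run E
t=30: ready={E} → run E
t=31: ready={E} → run E
t=32: (idle)
t=33: (idle)
t=34: (idle)
t=35: (idle)
t=36: (idle)

completion order = C, H, F, A, B, G, E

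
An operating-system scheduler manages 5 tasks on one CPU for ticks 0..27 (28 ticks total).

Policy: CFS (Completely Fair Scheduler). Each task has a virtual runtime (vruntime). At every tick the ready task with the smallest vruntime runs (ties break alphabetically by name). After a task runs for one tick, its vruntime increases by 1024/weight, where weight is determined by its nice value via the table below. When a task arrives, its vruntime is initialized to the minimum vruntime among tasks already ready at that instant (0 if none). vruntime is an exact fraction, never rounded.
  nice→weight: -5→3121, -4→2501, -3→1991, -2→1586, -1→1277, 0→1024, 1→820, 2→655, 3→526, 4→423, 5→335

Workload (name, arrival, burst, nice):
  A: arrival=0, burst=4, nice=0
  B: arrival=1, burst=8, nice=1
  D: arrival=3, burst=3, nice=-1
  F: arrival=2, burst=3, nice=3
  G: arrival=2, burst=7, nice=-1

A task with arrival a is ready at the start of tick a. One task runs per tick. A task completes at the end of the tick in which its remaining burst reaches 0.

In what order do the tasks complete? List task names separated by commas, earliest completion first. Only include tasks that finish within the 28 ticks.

t=0: vr[A=0] → run A
t=1: vr[A=1 B=1] → run A
t=2: vr[A=2 B=1 F=1 G=1] → run B
t=3: vr[A=2 B=461/205 D=1 F=1 G=1] → run D
t=4: vr[A=2 B=461/205 D=2301/1277 F=1 G=1] → run F
t=5: vr[A=2 B=461/205 D=2301/1277 F=775/263 G=1] → run G
t=6: vr[A=2 B=461/205 D=2301/1277 F=775/263 G=2301/1277] → run D
t=7: vr[A=2 B=461/205 D=3325/1277 F=775/263 G=2301/1277] → run G
t=8: vr[A=2 B=461/205 D=3325/1277 F=775/263 G=3325/1277] → run A
t=9: vr[A=3 B=461/205 D=3325/1277 F=775/263 G=3325/1277] → run B
t=10: vr[A=3 B=717/205 D=3325/1277 F=775/263 G=3325/1277] → run D
t=11: vr[A=3 B=717/205 F=775/263 G=3325/1277] → run G
t=12: vr[A=3 B=717/205 F=775/263 G=4349/1277] → run F
t=13: vr[A=3 B=717/205 F=1287/263 G=4349/1277] → run A
t=14: vr[B=717/205 F=1287/263 G=4349/1277] → run G
t=15: vr[B=717/205 F=1287/263 G=5373/1277] → run B
t=16: vr[B=973/205 F=1287/263 G=5373/1277] → run G
t=17: vr[B=973/205 F=1287/263 G=6397/1277] → run B
t=18: vr[B=1229/205 F=1287/263 G=6397/1277] → run F
t=19: vr[B=1229/205 G=6397/1277] → run G
t=20: vr[B=1229/205 G=7421/1277] → run G
t=21: vr[B=1229/205] → run B
t=22: vr[B=297/41] → run B
t=23: vr[B=1741/205] → run B
t=24: vr[B=1997/205] → run B
t=25: (idle)
t=26: (idle)
t=27: (idle)

completion order = D, A, F, G, B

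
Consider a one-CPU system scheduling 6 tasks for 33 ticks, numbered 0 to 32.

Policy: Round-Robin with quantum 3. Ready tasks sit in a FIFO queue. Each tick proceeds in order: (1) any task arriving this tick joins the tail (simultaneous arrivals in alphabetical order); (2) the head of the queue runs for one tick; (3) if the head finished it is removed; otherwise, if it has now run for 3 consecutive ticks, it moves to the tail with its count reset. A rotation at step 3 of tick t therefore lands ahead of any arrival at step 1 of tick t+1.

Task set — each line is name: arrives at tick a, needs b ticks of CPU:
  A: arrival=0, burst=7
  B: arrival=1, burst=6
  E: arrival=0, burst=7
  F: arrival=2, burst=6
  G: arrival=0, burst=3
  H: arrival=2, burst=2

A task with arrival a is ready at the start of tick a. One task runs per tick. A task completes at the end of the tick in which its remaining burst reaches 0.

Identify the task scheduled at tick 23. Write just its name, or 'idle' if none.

running at tick 23 = B

t=0: queue=[A,E,G] q_used=0 → run A
t=1: queue=[A,E,G,B] q_used=1 → run A
t=2: queue=[A,E,G,B,F,H] q_used=2 → run A
t=3: queue=[E,G,B,F,H,A] q_used=0 → run E
t=4: queue=[E,G,B,F,H,A] q_used=1 → run E
t=5: queue=[E,G,B,F,H,A] q_used=2 → run E
t=6: queue=[G,B,F,H,A,E] q_used=0 → run G
t=7: queue=[G,B,F,H,A,E] q_used=1 → run G
t=8: queue=[G,B,F,H,A,E] q_used=2 → run G
t=9: queue=[B,F,H,A,E] q_used=0 → run B
t=10: queue=[B,F,H,A,E] q_used=1 → run B
t=11: queue=[B,F,H,A,E] q_used=2 → run B
t=12: queue=[F,H,A,E,B] q_used=0 → run F
t=13: queue=[F,H,A,E,B] q_used=1 → run F
t=14: queue=[F,H,A,E,B] q_used=2 → run F
t=15: queue=[H,A,E,B,F] q_used=0 → run H
t=16: queue=[H,A,E,B,F] q_used=1 → run H
t=17: queue=[A,E,B,F] q_used=0 → run A
t=18: queue=[A,E,B,F] q_used=1 → run A
t=19: queue=[A,E,B,F] q_used=2 → run A
t=20: queue=[E,B,F,A] q_used=0 → run E
t=21: queue=[E,B,F,A] q_used=1 → run E
t=22: queue=[E,B,F,A] q_used=2 → run E
t=23: queue=[B,F,A,E] q_used=0 → run B
t=24: queue=[B,F,A,E] q_used=1 → run B
t=25: queue=[B,F,A,E] q_used=2 → run B
t=26: queue=[F,A,E] q_used=0 → run F
t=27: queue=[F,A,E] q_used=1 → run F
t=28: queue=[F,A,E] q_used=2 → run F
t=29: queue=[A,E] q_used=0 → run A
t=30: queue=[E] q_used=0 → run E
t=31: (idle)
t=32: (idle)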